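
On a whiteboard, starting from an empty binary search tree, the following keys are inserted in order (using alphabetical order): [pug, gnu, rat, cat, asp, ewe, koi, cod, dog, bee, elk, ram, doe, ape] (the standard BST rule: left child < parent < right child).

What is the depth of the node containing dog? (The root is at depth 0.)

5

pug: root
gnu: left child of pug (depth 1)
rat: right child of pug (depth 1)
cat: left child of gnu (depth 2)
asp: left child of cat (depth 3)
ewe: right child of cat (depth 3)
koi: right child of gnu (depth 2)
cod: left child of ewe (depth 4)
dog: right child of cod (depth 5)
bee: right child of asp (depth 4)
elk: right child of dog (depth 6)
ram: left child of rat (depth 2)
doe: left child of dog (depth 6)
ape: left child of asp (depth 4)

Path to dog: pug → gnu → cat → ewe → cod → dog, which is 5 edges.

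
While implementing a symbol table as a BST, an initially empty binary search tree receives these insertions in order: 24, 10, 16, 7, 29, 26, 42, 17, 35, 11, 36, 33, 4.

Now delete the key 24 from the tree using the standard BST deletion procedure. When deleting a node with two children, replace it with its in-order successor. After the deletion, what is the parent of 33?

Resulting structure (node: left, right):
  24: L=10, R=29
  10: L=7, R=16
  16: L=11, R=17
  7: L=4, R=–
  29: L=26, R=42
  26: L=–, R=–
  42: L=35, R=–
  17: L=–, R=–
  35: L=33, R=36
  11: L=–, R=–
  36: L=–, R=–
  33: L=–, R=–
  4: L=–, R=–

Delete 24 (two children — replace with in-order successor).
After deletion, 33's parent is 35.

35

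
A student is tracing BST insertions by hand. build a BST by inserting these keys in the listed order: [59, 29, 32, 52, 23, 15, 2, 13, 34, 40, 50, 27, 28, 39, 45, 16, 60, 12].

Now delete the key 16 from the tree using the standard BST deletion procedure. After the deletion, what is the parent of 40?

34

59: root
29: left child of 59 (depth 1)
32: right child of 29 (depth 2)
52: right child of 32 (depth 3)
23: left child of 29 (depth 2)
15: left child of 23 (depth 3)
2: left child of 15 (depth 4)
13: right child of 2 (depth 5)
34: left child of 52 (depth 4)
40: right child of 34 (depth 5)
50: right child of 40 (depth 6)
27: right child of 23 (depth 3)
28: right child of 27 (depth 4)
39: left child of 40 (depth 6)
45: left child of 50 (depth 7)
16: right child of 15 (depth 4)
60: right child of 59 (depth 1)
12: left child of 13 (depth 6)

Delete 16 (at most one child — splice it out).
After deletion, 40's parent is 34.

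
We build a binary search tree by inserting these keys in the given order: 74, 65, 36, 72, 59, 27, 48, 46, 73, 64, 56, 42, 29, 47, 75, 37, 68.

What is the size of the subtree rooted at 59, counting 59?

74: root
65: left child of 74 (depth 1)
36: left child of 65 (depth 2)
72: right child of 65 (depth 2)
59: right child of 36 (depth 3)
27: left child of 36 (depth 3)
48: left child of 59 (depth 4)
46: left child of 48 (depth 5)
73: right child of 72 (depth 3)
64: right child of 59 (depth 4)
56: right child of 48 (depth 5)
42: left child of 46 (depth 6)
29: right child of 27 (depth 4)
47: right child of 46 (depth 6)
75: right child of 74 (depth 1)
37: left child of 42 (depth 7)
68: left child of 72 (depth 3)

Subtree rooted at 59 contains: 59, 48, 46, 42, 37, 47, 56, 64 — 8 nodes.

8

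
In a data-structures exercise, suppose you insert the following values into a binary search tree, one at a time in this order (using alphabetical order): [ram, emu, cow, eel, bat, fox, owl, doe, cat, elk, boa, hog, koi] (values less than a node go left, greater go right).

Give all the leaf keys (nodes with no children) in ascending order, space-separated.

boa doe elk koi

Insert ram: tree is empty, so ram becomes the root.
Insert emu: emu < ram → go left. Place as left child of ram.
Insert cow: cow < ram → go left; cow < emu → go left. Place as left child of emu.
Insert eel: eel < ram → go left; eel < emu → go left; eel > cow → go right. Place as right child of cow.
Insert bat: bat < ram → go left; bat < emu → go left; bat < cow → go left. Place as left child of cow.
Insert fox: fox < ram → go left; fox > emu → go right. Place as right child of emu.
Insert owl: owl < ram → go left; owl > emu → go right; owl > fox → go right. Place as right child of fox.
Insert doe: doe < ram → go left; doe < emu → go left; doe > cow → go right; doe < eel → go left. Place as left child of eel.
Insert cat: cat < ram → go left; cat < emu → go left; cat < cow → go left; cat > bat → go right. Place as right child of bat.
Insert elk: elk < ram → go left; elk < emu → go left; elk > cow → go right; elk > eel → go right. Place as right child of eel.
Insert boa: boa < ram → go left; boa < emu → go left; boa < cow → go left; boa > bat → go right; boa < cat → go left. Place as left child of cat.
Insert hog: hog < ram → go left; hog > emu → go right; hog > fox → go right; hog < owl → go left. Place as left child of owl.
Insert koi: koi < ram → go left; koi > emu → go right; koi > fox → go right; koi < owl → go left; koi > hog → go right. Place as right child of hog.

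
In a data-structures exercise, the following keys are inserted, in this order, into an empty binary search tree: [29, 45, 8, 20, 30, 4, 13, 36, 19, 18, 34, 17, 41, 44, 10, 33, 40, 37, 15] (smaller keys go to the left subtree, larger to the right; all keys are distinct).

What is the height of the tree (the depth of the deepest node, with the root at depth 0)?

7

Resulting structure (node: left, right):
  29: L=8, R=45
  45: L=30, R=–
  8: L=4, R=20
  20: L=13, R=–
  30: L=–, R=36
  4: L=–, R=–
  13: L=10, R=19
  36: L=34, R=41
  19: L=18, R=–
  18: L=17, R=–
  34: L=33, R=–
  17: L=15, R=–
  41: L=40, R=44
  44: L=–, R=–
  10: L=–, R=–
  33: L=–, R=–
  40: L=37, R=–
  37: L=–, R=–
  15: L=–, R=–

The deepest node is 15 at depth 7.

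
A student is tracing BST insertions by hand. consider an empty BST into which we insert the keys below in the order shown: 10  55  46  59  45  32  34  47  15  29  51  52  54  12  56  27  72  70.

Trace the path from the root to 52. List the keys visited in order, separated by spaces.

10 55 46 47 51 52

Resulting structure (node: left, right):
  10: L=–, R=55
  55: L=46, R=59
  46: L=45, R=47
  59: L=56, R=72
  45: L=32, R=–
  32: L=15, R=34
  34: L=–, R=–
  47: L=–, R=51
  15: L=12, R=29
  29: L=27, R=–
  51: L=–, R=52
  52: L=–, R=54
  54: L=–, R=–
  12: L=–, R=–
  56: L=–, R=–
  27: L=–, R=–
  72: L=70, R=–
  70: L=–, R=–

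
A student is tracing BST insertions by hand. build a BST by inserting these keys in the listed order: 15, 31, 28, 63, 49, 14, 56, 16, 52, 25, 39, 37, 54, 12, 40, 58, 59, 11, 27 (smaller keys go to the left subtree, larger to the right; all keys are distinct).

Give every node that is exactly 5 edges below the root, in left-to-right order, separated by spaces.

27 37 40 52 58

15: root
31: right child of 15 (depth 1)
28: left child of 31 (depth 2)
63: right child of 31 (depth 2)
49: left child of 63 (depth 3)
14: left child of 15 (depth 1)
56: right child of 49 (depth 4)
16: left child of 28 (depth 3)
52: left child of 56 (depth 5)
25: right child of 16 (depth 4)
39: left child of 49 (depth 4)
37: left child of 39 (depth 5)
54: right child of 52 (depth 6)
12: left child of 14 (depth 2)
40: right child of 39 (depth 5)
58: right child of 56 (depth 5)
59: right child of 58 (depth 6)
11: left child of 12 (depth 3)
27: right child of 25 (depth 5)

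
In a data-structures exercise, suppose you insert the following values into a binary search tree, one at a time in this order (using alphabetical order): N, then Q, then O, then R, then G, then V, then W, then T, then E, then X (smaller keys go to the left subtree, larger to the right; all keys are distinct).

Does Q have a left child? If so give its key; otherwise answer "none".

Resulting structure (node: left, right):
  N: L=G, R=Q
  Q: L=O, R=R
  O: L=–, R=–
  R: L=–, R=V
  G: L=E, R=–
  V: L=T, R=W
  W: L=–, R=X
  T: L=–, R=–
  E: L=–, R=–
  X: L=–, R=–

O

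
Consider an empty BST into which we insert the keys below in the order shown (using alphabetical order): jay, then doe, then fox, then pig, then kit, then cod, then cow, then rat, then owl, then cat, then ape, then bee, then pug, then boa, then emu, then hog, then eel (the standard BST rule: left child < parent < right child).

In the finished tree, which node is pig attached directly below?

jay: root
doe: left child of jay (depth 1)
fox: right child of doe (depth 2)
pig: right child of jay (depth 1)
kit: left child of pig (depth 2)
cod: left child of doe (depth 2)
cow: right child of cod (depth 3)
rat: right child of pig (depth 2)
owl: right child of kit (depth 3)
cat: left child of cod (depth 3)
ape: left child of cat (depth 4)
bee: right child of ape (depth 5)
pug: left child of rat (depth 3)
boa: right child of bee (depth 6)
emu: left child of fox (depth 3)
hog: right child of fox (depth 3)
eel: left child of emu (depth 4)

jay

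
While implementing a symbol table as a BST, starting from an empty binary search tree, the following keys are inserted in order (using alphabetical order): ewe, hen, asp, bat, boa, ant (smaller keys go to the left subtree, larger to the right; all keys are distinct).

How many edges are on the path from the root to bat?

Resulting structure (node: left, right):
  ewe: L=asp, R=hen
  hen: L=–, R=–
  asp: L=ant, R=bat
  bat: L=–, R=boa
  boa: L=–, R=–
  ant: L=–, R=–

Path to bat: ewe → asp → bat, which is 2 edges.

2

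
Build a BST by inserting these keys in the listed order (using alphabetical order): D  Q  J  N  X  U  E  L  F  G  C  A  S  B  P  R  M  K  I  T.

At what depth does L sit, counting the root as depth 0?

Resulting structure (node: left, right):
  D: L=C, R=Q
  Q: L=J, R=X
  J: L=E, R=N
  N: L=L, R=P
  X: L=U, R=–
  U: L=S, R=–
  E: L=–, R=F
  L: L=K, R=M
  F: L=–, R=G
  G: L=–, R=I
  C: L=A, R=–
  A: L=–, R=B
  S: L=R, R=T
  B: L=–, R=–
  P: L=–, R=–
  R: L=–, R=–
  M: L=–, R=–
  K: L=–, R=–
  I: L=–, R=–
  T: L=–, R=–

Path to L: D → Q → J → N → L, which is 4 edges.

4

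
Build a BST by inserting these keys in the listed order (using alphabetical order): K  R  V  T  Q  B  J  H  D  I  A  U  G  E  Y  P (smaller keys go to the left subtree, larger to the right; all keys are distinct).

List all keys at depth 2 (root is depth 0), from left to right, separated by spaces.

Insert K: tree is empty, so K becomes the root.
Insert R: R > K → go right. Place as right child of K.
Insert V: V > K → go right; V > R → go right. Place as right child of R.
Insert T: T > K → go right; T > R → go right; T < V → go left. Place as left child of V.
Insert Q: Q > K → go right; Q < R → go left. Place as left child of R.
Insert B: B < K → go left. Place as left child of K.
Insert J: J < K → go left; J > B → go right. Place as right child of B.
Insert H: H < K → go left; H > B → go right; H < J → go left. Place as left child of J.
Insert D: D < K → go left; D > B → go right; D < J → go left; D < H → go left. Place as left child of H.
Insert I: I < K → go left; I > B → go right; I < J → go left; I > H → go right. Place as right child of H.
Insert A: A < K → go left; A < B → go left. Place as left child of B.
Insert U: U > K → go right; U > R → go right; U < V → go left; U > T → go right. Place as right child of T.
Insert G: G < K → go left; G > B → go right; G < J → go left; G < H → go left; G > D → go right. Place as right child of D.
Insert E: E < K → go left; E > B → go right; E < J → go left; E < H → go left; E > D → go right; E < G → go left. Place as left child of G.
Insert Y: Y > K → go right; Y > R → go right; Y > V → go right. Place as right child of V.
Insert P: P > K → go right; P < R → go left; P < Q → go left. Place as left child of Q.

A J Q V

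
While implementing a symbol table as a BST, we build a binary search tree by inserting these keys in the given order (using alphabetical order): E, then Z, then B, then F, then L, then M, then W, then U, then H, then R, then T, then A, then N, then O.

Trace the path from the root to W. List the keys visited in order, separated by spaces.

E Z F L M W

Insert E: tree is empty, so E becomes the root.
Insert Z: Z > E → go right. Place as right child of E.
Insert B: B < E → go left. Place as left child of E.
Insert F: F > E → go right; F < Z → go left. Place as left child of Z.
Insert L: L > E → go right; L < Z → go left; L > F → go right. Place as right child of F.
Insert M: M > E → go right; M < Z → go left; M > F → go right; M > L → go right. Place as right child of L.
Insert W: W > E → go right; W < Z → go left; W > F → go right; W > L → go right; W > M → go right. Place as right child of M.
Insert U: U > E → go right; U < Z → go left; U > F → go right; U > L → go right; U > M → go right; U < W → go left. Place as left child of W.
Insert H: H > E → go right; H < Z → go left; H > F → go right; H < L → go left. Place as left child of L.
Insert R: R > E → go right; R < Z → go left; R > F → go right; R > L → go right; R > M → go right; R < W → go left; R < U → go left. Place as left child of U.
Insert T: T > E → go right; T < Z → go left; T > F → go right; T > L → go right; T > M → go right; T < W → go left; T < U → go left; T > R → go right. Place as right child of R.
Insert A: A < E → go left; A < B → go left. Place as left child of B.
Insert N: N > E → go right; N < Z → go left; N > F → go right; N > L → go right; N > M → go right; N < W → go left; N < U → go left; N < R → go left. Place as left child of R.
Insert O: O > E → go right; O < Z → go left; O > F → go right; O > L → go right; O > M → go right; O < W → go left; O < U → go left; O < R → go left; O > N → go right. Place as right child of N.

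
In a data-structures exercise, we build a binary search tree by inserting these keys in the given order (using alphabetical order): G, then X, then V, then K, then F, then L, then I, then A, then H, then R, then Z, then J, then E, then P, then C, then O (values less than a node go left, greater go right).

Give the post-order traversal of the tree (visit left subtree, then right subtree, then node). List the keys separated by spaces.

G: root
X: right child of G (depth 1)
V: left child of X (depth 2)
K: left child of V (depth 3)
F: left child of G (depth 1)
L: right child of K (depth 4)
I: left child of K (depth 4)
A: left child of F (depth 2)
H: left child of I (depth 5)
R: right child of L (depth 5)
Z: right child of X (depth 2)
J: right child of I (depth 5)
E: right child of A (depth 3)
P: left child of R (depth 6)
C: left child of E (depth 4)
O: left child of P (depth 7)

C E A F H J I O P R L K V Z X G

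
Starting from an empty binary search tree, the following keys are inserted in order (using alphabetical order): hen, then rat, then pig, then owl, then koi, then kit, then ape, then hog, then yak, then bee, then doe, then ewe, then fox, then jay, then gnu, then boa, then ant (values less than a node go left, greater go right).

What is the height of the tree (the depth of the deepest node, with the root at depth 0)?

Insert hen: tree is empty, so hen becomes the root.
Insert rat: rat > hen → go right. Place as right child of hen.
Insert pig: pig > hen → go right; pig < rat → go left. Place as left child of rat.
Insert owl: owl > hen → go right; owl < rat → go left; owl < pig → go left. Place as left child of pig.
Insert koi: koi > hen → go right; koi < rat → go left; koi < pig → go left; koi < owl → go left. Place as left child of owl.
Insert kit: kit > hen → go right; kit < rat → go left; kit < pig → go left; kit < owl → go left; kit < koi → go left. Place as left child of koi.
Insert ape: ape < hen → go left. Place as left child of hen.
Insert hog: hog > hen → go right; hog < rat → go left; hog < pig → go left; hog < owl → go left; hog < koi → go left; hog < kit → go left. Place as left child of kit.
Insert yak: yak > hen → go right; yak > rat → go right. Place as right child of rat.
Insert bee: bee < hen → go left; bee > ape → go right. Place as right child of ape.
Insert doe: doe < hen → go left; doe > ape → go right; doe > bee → go right. Place as right child of bee.
Insert ewe: ewe < hen → go left; ewe > ape → go right; ewe > bee → go right; ewe > doe → go right. Place as right child of doe.
Insert fox: fox < hen → go left; fox > ape → go right; fox > bee → go right; fox > doe → go right; fox > ewe → go right. Place as right child of ewe.
Insert jay: jay > hen → go right; jay < rat → go left; jay < pig → go left; jay < owl → go left; jay < koi → go left; jay < kit → go left; jay > hog → go right. Place as right child of hog.
Insert gnu: gnu < hen → go left; gnu > ape → go right; gnu > bee → go right; gnu > doe → go right; gnu > ewe → go right; gnu > fox → go right. Place as right child of fox.
Insert boa: boa < hen → go left; boa > ape → go right; boa > bee → go right; boa < doe → go left. Place as left child of doe.
Insert ant: ant < hen → go left; ant < ape → go left. Place as left child of ape.

The deepest node is jay at depth 7.

7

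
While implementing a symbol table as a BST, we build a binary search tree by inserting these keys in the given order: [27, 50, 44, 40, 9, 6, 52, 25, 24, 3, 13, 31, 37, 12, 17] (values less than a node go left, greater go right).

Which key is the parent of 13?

27: root
50: right child of 27 (depth 1)
44: left child of 50 (depth 2)
40: left child of 44 (depth 3)
9: left child of 27 (depth 1)
6: left child of 9 (depth 2)
52: right child of 50 (depth 2)
25: right child of 9 (depth 2)
24: left child of 25 (depth 3)
3: left child of 6 (depth 3)
13: left child of 24 (depth 4)
31: left child of 40 (depth 4)
37: right child of 31 (depth 5)
12: left child of 13 (depth 5)
17: right child of 13 (depth 5)

24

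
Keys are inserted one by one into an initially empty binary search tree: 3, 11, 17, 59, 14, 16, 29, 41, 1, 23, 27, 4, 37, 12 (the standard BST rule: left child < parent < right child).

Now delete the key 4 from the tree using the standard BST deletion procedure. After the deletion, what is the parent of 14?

Resulting structure (node: left, right):
  3: L=1, R=11
  11: L=4, R=17
  17: L=14, R=59
  59: L=29, R=–
  14: L=12, R=16
  16: L=–, R=–
  29: L=23, R=41
  41: L=37, R=–
  1: L=–, R=–
  23: L=–, R=27
  27: L=–, R=–
  4: L=–, R=–
  37: L=–, R=–
  12: L=–, R=–

Delete 4 (at most one child — splice it out).
After deletion, 14's parent is 17.

17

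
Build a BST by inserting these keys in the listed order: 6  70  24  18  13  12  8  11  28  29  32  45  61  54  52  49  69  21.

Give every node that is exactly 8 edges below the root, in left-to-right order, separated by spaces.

54 69

6: root
70: right child of 6 (depth 1)
24: left child of 70 (depth 2)
18: left child of 24 (depth 3)
13: left child of 18 (depth 4)
12: left child of 13 (depth 5)
8: left child of 12 (depth 6)
11: right child of 8 (depth 7)
28: right child of 24 (depth 3)
29: right child of 28 (depth 4)
32: right child of 29 (depth 5)
45: right child of 32 (depth 6)
61: right child of 45 (depth 7)
54: left child of 61 (depth 8)
52: left child of 54 (depth 9)
49: left child of 52 (depth 10)
69: right child of 61 (depth 8)
21: right child of 18 (depth 4)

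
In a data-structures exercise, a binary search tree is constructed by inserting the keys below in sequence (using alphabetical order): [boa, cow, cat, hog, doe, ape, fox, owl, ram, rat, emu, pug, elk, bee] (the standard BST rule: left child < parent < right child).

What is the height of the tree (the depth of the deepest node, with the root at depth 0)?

Resulting structure (node: left, right):
  boa: L=ape, R=cow
  cow: L=cat, R=hog
  cat: L=–, R=–
  hog: L=doe, R=owl
  doe: L=–, R=fox
  ape: L=–, R=bee
  fox: L=emu, R=–
  owl: L=–, R=ram
  ram: L=pug, R=rat
  rat: L=–, R=–
  emu: L=elk, R=–
  pug: L=–, R=–
  elk: L=–, R=–
  bee: L=–, R=–

The deepest node is elk at depth 6.

6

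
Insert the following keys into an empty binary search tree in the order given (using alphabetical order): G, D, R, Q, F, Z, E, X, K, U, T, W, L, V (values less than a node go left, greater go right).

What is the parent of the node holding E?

F

G: root
D: left child of G (depth 1)
R: right child of G (depth 1)
Q: left child of R (depth 2)
F: right child of D (depth 2)
Z: right child of R (depth 2)
E: left child of F (depth 3)
X: left child of Z (depth 3)
K: left child of Q (depth 3)
U: left child of X (depth 4)
T: left child of U (depth 5)
W: right child of U (depth 5)
L: right child of K (depth 4)
V: left child of W (depth 6)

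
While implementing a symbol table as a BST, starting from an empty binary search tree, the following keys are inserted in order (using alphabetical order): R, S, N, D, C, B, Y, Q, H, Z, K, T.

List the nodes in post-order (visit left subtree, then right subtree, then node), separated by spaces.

B C K H D Q N T Z Y S R

R: root
S: right child of R (depth 1)
N: left child of R (depth 1)
D: left child of N (depth 2)
C: left child of D (depth 3)
B: left child of C (depth 4)
Y: right child of S (depth 2)
Q: right child of N (depth 2)
H: right child of D (depth 3)
Z: right child of Y (depth 3)
K: right child of H (depth 4)
T: left child of Y (depth 3)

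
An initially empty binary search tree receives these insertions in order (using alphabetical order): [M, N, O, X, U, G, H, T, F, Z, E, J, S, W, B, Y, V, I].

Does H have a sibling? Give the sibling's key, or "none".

F

Insert M: tree is empty, so M becomes the root.
Insert N: N > M → go right. Place as right child of M.
Insert O: O > M → go right; O > N → go right. Place as right child of N.
Insert X: X > M → go right; X > N → go right; X > O → go right. Place as right child of O.
Insert U: U > M → go right; U > N → go right; U > O → go right; U < X → go left. Place as left child of X.
Insert G: G < M → go left. Place as left child of M.
Insert H: H < M → go left; H > G → go right. Place as right child of G.
Insert T: T > M → go right; T > N → go right; T > O → go right; T < X → go left; T < U → go left. Place as left child of U.
Insert F: F < M → go left; F < G → go left. Place as left child of G.
Insert Z: Z > M → go right; Z > N → go right; Z > O → go right; Z > X → go right. Place as right child of X.
Insert E: E < M → go left; E < G → go left; E < F → go left. Place as left child of F.
Insert J: J < M → go left; J > G → go right; J > H → go right. Place as right child of H.
Insert S: S > M → go right; S > N → go right; S > O → go right; S < X → go left; S < U → go left; S < T → go left. Place as left child of T.
Insert W: W > M → go right; W > N → go right; W > O → go right; W < X → go left; W > U → go right. Place as right child of U.
Insert B: B < M → go left; B < G → go left; B < F → go left; B < E → go left. Place as left child of E.
Insert Y: Y > M → go right; Y > N → go right; Y > O → go right; Y > X → go right; Y < Z → go left. Place as left child of Z.
Insert V: V > M → go right; V > N → go right; V > O → go right; V < X → go left; V > U → go right; V < W → go left. Place as left child of W.
Insert I: I < M → go left; I > G → go right; I > H → go right; I < J → go left. Place as left child of J.

H's parent is G; the other child of G is F.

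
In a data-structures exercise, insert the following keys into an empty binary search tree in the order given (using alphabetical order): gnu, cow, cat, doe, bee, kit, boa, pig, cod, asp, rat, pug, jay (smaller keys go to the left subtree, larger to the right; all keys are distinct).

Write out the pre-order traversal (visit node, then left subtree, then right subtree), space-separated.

gnu: root
cow: left child of gnu (depth 1)
cat: left child of cow (depth 2)
doe: right child of cow (depth 2)
bee: left child of cat (depth 3)
kit: right child of gnu (depth 1)
boa: right child of bee (depth 4)
pig: right child of kit (depth 2)
cod: right child of cat (depth 3)
asp: left child of bee (depth 4)
rat: right child of pig (depth 3)
pug: left child of rat (depth 4)
jay: left child of kit (depth 2)

gnu cow cat bee asp boa cod doe kit jay pig rat pug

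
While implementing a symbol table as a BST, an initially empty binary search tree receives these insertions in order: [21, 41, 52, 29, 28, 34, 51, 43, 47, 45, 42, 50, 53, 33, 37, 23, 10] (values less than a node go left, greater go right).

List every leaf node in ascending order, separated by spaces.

10 23 33 37 42 45 50 53

Insert 21: tree is empty, so 21 becomes the root.
Insert 41: 41 > 21 → go right. Place as right child of 21.
Insert 52: 52 > 21 → go right; 52 > 41 → go right. Place as right child of 41.
Insert 29: 29 > 21 → go right; 29 < 41 → go left. Place as left child of 41.
Insert 28: 28 > 21 → go right; 28 < 41 → go left; 28 < 29 → go left. Place as left child of 29.
Insert 34: 34 > 21 → go right; 34 < 41 → go left; 34 > 29 → go right. Place as right child of 29.
Insert 51: 51 > 21 → go right; 51 > 41 → go right; 51 < 52 → go left. Place as left child of 52.
Insert 43: 43 > 21 → go right; 43 > 41 → go right; 43 < 52 → go left; 43 < 51 → go left. Place as left child of 51.
Insert 47: 47 > 21 → go right; 47 > 41 → go right; 47 < 52 → go left; 47 < 51 → go left; 47 > 43 → go right. Place as right child of 43.
Insert 45: 45 > 21 → go right; 45 > 41 → go right; 45 < 52 → go left; 45 < 51 → go left; 45 > 43 → go right; 45 < 47 → go left. Place as left child of 47.
Insert 42: 42 > 21 → go right; 42 > 41 → go right; 42 < 52 → go left; 42 < 51 → go left; 42 < 43 → go left. Place as left child of 43.
Insert 50: 50 > 21 → go right; 50 > 41 → go right; 50 < 52 → go left; 50 < 51 → go left; 50 > 43 → go right; 50 > 47 → go right. Place as right child of 47.
Insert 53: 53 > 21 → go right; 53 > 41 → go right; 53 > 52 → go right. Place as right child of 52.
Insert 33: 33 > 21 → go right; 33 < 41 → go left; 33 > 29 → go right; 33 < 34 → go left. Place as left child of 34.
Insert 37: 37 > 21 → go right; 37 < 41 → go left; 37 > 29 → go right; 37 > 34 → go right. Place as right child of 34.
Insert 23: 23 > 21 → go right; 23 < 41 → go left; 23 < 29 → go left; 23 < 28 → go left. Place as left child of 28.
Insert 10: 10 < 21 → go left. Place as left child of 21.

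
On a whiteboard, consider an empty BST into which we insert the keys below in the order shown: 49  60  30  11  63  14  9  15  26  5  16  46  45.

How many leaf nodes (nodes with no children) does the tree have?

4

Insert 49: tree is empty, so 49 becomes the root.
Insert 60: 60 > 49 → go right. Place as right child of 49.
Insert 30: 30 < 49 → go left. Place as left child of 49.
Insert 11: 11 < 49 → go left; 11 < 30 → go left. Place as left child of 30.
Insert 63: 63 > 49 → go right; 63 > 60 → go right. Place as right child of 60.
Insert 14: 14 < 49 → go left; 14 < 30 → go left; 14 > 11 → go right. Place as right child of 11.
Insert 9: 9 < 49 → go left; 9 < 30 → go left; 9 < 11 → go left. Place as left child of 11.
Insert 15: 15 < 49 → go left; 15 < 30 → go left; 15 > 11 → go right; 15 > 14 → go right. Place as right child of 14.
Insert 26: 26 < 49 → go left; 26 < 30 → go left; 26 > 11 → go right; 26 > 14 → go right; 26 > 15 → go right. Place as right child of 15.
Insert 5: 5 < 49 → go left; 5 < 30 → go left; 5 < 11 → go left; 5 < 9 → go left. Place as left child of 9.
Insert 16: 16 < 49 → go left; 16 < 30 → go left; 16 > 11 → go right; 16 > 14 → go right; 16 > 15 → go right; 16 < 26 → go left. Place as left child of 26.
Insert 46: 46 < 49 → go left; 46 > 30 → go right. Place as right child of 30.
Insert 45: 45 < 49 → go left; 45 > 30 → go right; 45 < 46 → go left. Place as left child of 46.

Leaves: 5, 16, 45, 63 — 4 in total.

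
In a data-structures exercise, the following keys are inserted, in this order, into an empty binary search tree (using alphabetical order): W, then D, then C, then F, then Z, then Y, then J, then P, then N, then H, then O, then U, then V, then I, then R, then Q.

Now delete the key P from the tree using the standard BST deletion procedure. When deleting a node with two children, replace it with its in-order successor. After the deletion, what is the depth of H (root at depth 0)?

4

Resulting structure (node: left, right):
  W: L=D, R=Z
  D: L=C, R=F
  C: L=–, R=–
  F: L=–, R=J
  Z: L=Y, R=–
  Y: L=–, R=–
  J: L=H, R=P
  P: L=N, R=U
  N: L=–, R=O
  H: L=–, R=I
  O: L=–, R=–
  U: L=R, R=V
  V: L=–, R=–
  I: L=–, R=–
  R: L=Q, R=–
  Q: L=–, R=–

Delete P (two children — replace with in-order successor).
After deletion, path to H: W → D → F → J → H.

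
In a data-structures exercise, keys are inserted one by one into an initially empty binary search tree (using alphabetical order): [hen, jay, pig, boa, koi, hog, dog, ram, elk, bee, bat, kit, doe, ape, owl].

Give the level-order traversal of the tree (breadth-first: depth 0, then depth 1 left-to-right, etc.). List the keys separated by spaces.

Resulting structure (node: left, right):
  hen: L=boa, R=jay
  jay: L=hog, R=pig
  pig: L=koi, R=ram
  boa: L=bee, R=dog
  koi: L=kit, R=owl
  hog: L=–, R=–
  dog: L=doe, R=elk
  ram: L=–, R=–
  elk: L=–, R=–
  bee: L=bat, R=–
  bat: L=ape, R=–
  kit: L=–, R=–
  doe: L=–, R=–
  ape: L=–, R=–
  owl: L=–, R=–

hen boa jay bee dog hog pig bat doe elk koi ram ape kit owl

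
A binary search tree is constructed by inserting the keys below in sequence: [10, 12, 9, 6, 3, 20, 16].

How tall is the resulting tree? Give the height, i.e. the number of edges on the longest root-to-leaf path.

10: root
12: right child of 10 (depth 1)
9: left child of 10 (depth 1)
6: left child of 9 (depth 2)
3: left child of 6 (depth 3)
20: right child of 12 (depth 2)
16: left child of 20 (depth 3)

The deepest node is 3 at depth 3.

3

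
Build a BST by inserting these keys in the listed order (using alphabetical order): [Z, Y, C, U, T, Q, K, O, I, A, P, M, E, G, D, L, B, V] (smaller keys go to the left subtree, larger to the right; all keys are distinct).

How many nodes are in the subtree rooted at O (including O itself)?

Resulting structure (node: left, right):
  Z: L=Y, R=–
  Y: L=C, R=–
  C: L=A, R=U
  U: L=T, R=V
  T: L=Q, R=–
  Q: L=K, R=–
  K: L=I, R=O
  O: L=M, R=P
  I: L=E, R=–
  A: L=–, R=B
  P: L=–, R=–
  M: L=L, R=–
  E: L=D, R=G
  G: L=–, R=–
  D: L=–, R=–
  L: L=–, R=–
  B: L=–, R=–
  V: L=–, R=–

Subtree rooted at O contains: O, M, L, P — 4 nodes.

4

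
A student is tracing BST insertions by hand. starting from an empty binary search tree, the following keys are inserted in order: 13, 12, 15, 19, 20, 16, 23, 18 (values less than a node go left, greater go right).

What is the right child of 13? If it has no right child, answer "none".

15

13: root
12: left child of 13 (depth 1)
15: right child of 13 (depth 1)
19: right child of 15 (depth 2)
20: right child of 19 (depth 3)
16: left child of 19 (depth 3)
23: right child of 20 (depth 4)
18: right child of 16 (depth 4)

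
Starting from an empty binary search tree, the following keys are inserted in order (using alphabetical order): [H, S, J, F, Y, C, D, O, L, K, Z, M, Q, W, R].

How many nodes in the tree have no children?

6

H: root
S: right child of H (depth 1)
J: left child of S (depth 2)
F: left child of H (depth 1)
Y: right child of S (depth 2)
C: left child of F (depth 2)
D: right child of C (depth 3)
O: right child of J (depth 3)
L: left child of O (depth 4)
K: left child of L (depth 5)
Z: right child of Y (depth 3)
M: right child of L (depth 5)
Q: right child of O (depth 4)
W: left child of Y (depth 3)
R: right child of Q (depth 5)

Leaves: D, K, M, R, W, Z — 6 in total.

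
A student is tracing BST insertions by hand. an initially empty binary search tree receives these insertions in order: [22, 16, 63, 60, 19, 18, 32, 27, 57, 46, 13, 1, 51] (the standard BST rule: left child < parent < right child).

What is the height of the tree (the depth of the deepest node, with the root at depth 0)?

6

22: root
16: left child of 22 (depth 1)
63: right child of 22 (depth 1)
60: left child of 63 (depth 2)
19: right child of 16 (depth 2)
18: left child of 19 (depth 3)
32: left child of 60 (depth 3)
27: left child of 32 (depth 4)
57: right child of 32 (depth 4)
46: left child of 57 (depth 5)
13: left child of 16 (depth 2)
1: left child of 13 (depth 3)
51: right child of 46 (depth 6)

The deepest node is 51 at depth 6.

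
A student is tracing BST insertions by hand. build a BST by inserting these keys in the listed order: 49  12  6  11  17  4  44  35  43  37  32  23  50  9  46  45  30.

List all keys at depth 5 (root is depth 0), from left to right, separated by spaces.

Insert 49: tree is empty, so 49 becomes the root.
Insert 12: 12 < 49 → go left. Place as left child of 49.
Insert 6: 6 < 49 → go left; 6 < 12 → go left. Place as left child of 12.
Insert 11: 11 < 49 → go left; 11 < 12 → go left; 11 > 6 → go right. Place as right child of 6.
Insert 17: 17 < 49 → go left; 17 > 12 → go right. Place as right child of 12.
Insert 4: 4 < 49 → go left; 4 < 12 → go left; 4 < 6 → go left. Place as left child of 6.
Insert 44: 44 < 49 → go left; 44 > 12 → go right; 44 > 17 → go right. Place as right child of 17.
Insert 35: 35 < 49 → go left; 35 > 12 → go right; 35 > 17 → go right; 35 < 44 → go left. Place as left child of 44.
Insert 43: 43 < 49 → go left; 43 > 12 → go right; 43 > 17 → go right; 43 < 44 → go left; 43 > 35 → go right. Place as right child of 35.
Insert 37: 37 < 49 → go left; 37 > 12 → go right; 37 > 17 → go right; 37 < 44 → go left; 37 > 35 → go right; 37 < 43 → go left. Place as left child of 43.
Insert 32: 32 < 49 → go left; 32 > 12 → go right; 32 > 17 → go right; 32 < 44 → go left; 32 < 35 → go left. Place as left child of 35.
Insert 23: 23 < 49 → go left; 23 > 12 → go right; 23 > 17 → go right; 23 < 44 → go left; 23 < 35 → go left; 23 < 32 → go left. Place as left child of 32.
Insert 50: 50 > 49 → go right. Place as right child of 49.
Insert 9: 9 < 49 → go left; 9 < 12 → go left; 9 > 6 → go right; 9 < 11 → go left. Place as left child of 11.
Insert 46: 46 < 49 → go left; 46 > 12 → go right; 46 > 17 → go right; 46 > 44 → go right. Place as right child of 44.
Insert 45: 45 < 49 → go left; 45 > 12 → go right; 45 > 17 → go right; 45 > 44 → go right; 45 < 46 → go left. Place as left child of 46.
Insert 30: 30 < 49 → go left; 30 > 12 → go right; 30 > 17 → go right; 30 < 44 → go left; 30 < 35 → go left; 30 < 32 → go left; 30 > 23 → go right. Place as right child of 23.

32 43 45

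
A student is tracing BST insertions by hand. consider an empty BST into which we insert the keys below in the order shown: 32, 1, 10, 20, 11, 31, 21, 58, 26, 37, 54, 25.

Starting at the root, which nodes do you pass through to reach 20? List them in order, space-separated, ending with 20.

32 1 10 20

Resulting structure (node: left, right):
  32: L=1, R=58
  1: L=–, R=10
  10: L=–, R=20
  20: L=11, R=31
  11: L=–, R=–
  31: L=21, R=–
  21: L=–, R=26
  58: L=37, R=–
  26: L=25, R=–
  37: L=–, R=54
  54: L=–, R=–
  25: L=–, R=–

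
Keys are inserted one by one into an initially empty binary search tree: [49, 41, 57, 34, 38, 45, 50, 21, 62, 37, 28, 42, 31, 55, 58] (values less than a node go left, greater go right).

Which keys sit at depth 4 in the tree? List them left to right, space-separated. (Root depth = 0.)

28 37

Resulting structure (node: left, right):
  49: L=41, R=57
  41: L=34, R=45
  57: L=50, R=62
  34: L=21, R=38
  38: L=37, R=–
  45: L=42, R=–
  50: L=–, R=55
  21: L=–, R=28
  62: L=58, R=–
  37: L=–, R=–
  28: L=–, R=31
  42: L=–, R=–
  31: L=–, R=–
  55: L=–, R=–
  58: L=–, R=–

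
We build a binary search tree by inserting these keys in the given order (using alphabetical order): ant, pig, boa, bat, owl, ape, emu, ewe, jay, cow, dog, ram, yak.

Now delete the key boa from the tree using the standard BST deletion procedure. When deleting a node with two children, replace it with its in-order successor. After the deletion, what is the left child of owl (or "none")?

ant: root
pig: right child of ant (depth 1)
boa: left child of pig (depth 2)
bat: left child of boa (depth 3)
owl: right child of boa (depth 3)
ape: left child of bat (depth 4)
emu: left child of owl (depth 4)
ewe: right child of emu (depth 5)
jay: right child of ewe (depth 6)
cow: left child of emu (depth 5)
dog: right child of cow (depth 6)
ram: right child of pig (depth 2)
yak: right child of ram (depth 3)

Delete boa (two children — replace with in-order successor).
After deletion, owl's left child: emu.

emu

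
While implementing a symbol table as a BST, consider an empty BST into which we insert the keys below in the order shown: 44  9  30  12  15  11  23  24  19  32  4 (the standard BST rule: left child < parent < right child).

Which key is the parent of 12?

44: root
9: left child of 44 (depth 1)
30: right child of 9 (depth 2)
12: left child of 30 (depth 3)
15: right child of 12 (depth 4)
11: left child of 12 (depth 4)
23: right child of 15 (depth 5)
24: right child of 23 (depth 6)
19: left child of 23 (depth 6)
32: right child of 30 (depth 3)
4: left child of 9 (depth 2)

30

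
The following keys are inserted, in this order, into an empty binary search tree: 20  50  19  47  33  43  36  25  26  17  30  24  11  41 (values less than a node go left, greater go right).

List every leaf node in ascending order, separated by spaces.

20: root
50: right child of 20 (depth 1)
19: left child of 20 (depth 1)
47: left child of 50 (depth 2)
33: left child of 47 (depth 3)
43: right child of 33 (depth 4)
36: left child of 43 (depth 5)
25: left child of 33 (depth 4)
26: right child of 25 (depth 5)
17: left child of 19 (depth 2)
30: right child of 26 (depth 6)
24: left child of 25 (depth 5)
11: left child of 17 (depth 3)
41: right child of 36 (depth 6)

11 24 30 41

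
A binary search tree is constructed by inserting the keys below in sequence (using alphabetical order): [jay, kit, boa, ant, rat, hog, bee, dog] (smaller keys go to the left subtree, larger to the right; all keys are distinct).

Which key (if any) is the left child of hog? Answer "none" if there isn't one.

jay: root
kit: right child of jay (depth 1)
boa: left child of jay (depth 1)
ant: left child of boa (depth 2)
rat: right child of kit (depth 2)
hog: right child of boa (depth 2)
bee: right child of ant (depth 3)
dog: left child of hog (depth 3)

dog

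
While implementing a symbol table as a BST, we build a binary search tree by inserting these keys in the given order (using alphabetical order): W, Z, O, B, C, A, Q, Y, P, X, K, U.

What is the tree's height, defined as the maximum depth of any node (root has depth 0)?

Resulting structure (node: left, right):
  W: L=O, R=Z
  Z: L=Y, R=–
  O: L=B, R=Q
  B: L=A, R=C
  C: L=–, R=K
  A: L=–, R=–
  Q: L=P, R=U
  Y: L=X, R=–
  P: L=–, R=–
  X: L=–, R=–
  K: L=–, R=–
  U: L=–, R=–

The deepest node is K at depth 4.

4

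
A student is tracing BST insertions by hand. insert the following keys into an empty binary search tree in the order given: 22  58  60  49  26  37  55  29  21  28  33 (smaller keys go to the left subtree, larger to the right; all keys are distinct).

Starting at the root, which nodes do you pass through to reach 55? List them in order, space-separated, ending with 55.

Resulting structure (node: left, right):
  22: L=21, R=58
  58: L=49, R=60
  60: L=–, R=–
  49: L=26, R=55
  26: L=–, R=37
  37: L=29, R=–
  55: L=–, R=–
  29: L=28, R=33
  21: L=–, R=–
  28: L=–, R=–
  33: L=–, R=–

22 58 49 55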